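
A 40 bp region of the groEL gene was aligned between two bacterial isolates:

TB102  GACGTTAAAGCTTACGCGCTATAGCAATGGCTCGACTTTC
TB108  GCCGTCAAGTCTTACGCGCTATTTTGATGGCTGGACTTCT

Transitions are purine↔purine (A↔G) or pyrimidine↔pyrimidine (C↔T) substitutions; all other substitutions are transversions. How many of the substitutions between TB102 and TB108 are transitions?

The sequences differ at positions 2 (A/C, transversion), 6 (T/C, transition), 9 (A/G, transition), 10 (G/T, transversion), 23 (A/T, transversion), 24 (G/T, transversion), 25 (C/T, transition), 26 (A/G, transition), 33 (C/G, transversion), 39 (T/C, transition), 40 (C/T, transition).
Of the 11 differences, 6 transitions and 5 transversions, so the answer is 6.

6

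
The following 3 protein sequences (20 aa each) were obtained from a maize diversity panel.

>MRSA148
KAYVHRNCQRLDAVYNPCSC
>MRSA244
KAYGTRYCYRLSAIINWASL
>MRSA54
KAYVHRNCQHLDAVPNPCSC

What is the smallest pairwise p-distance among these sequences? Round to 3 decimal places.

Pairwise Hamming distances:
  MRSA148 vs MRSA244: 10
  MRSA148 vs MRSA54: 2
  MRSA244 vs MRSA54: 11
The smallest is 2 mismatches, between MRSA148 and MRSA54; p = 2/20 = 0.100.

0.100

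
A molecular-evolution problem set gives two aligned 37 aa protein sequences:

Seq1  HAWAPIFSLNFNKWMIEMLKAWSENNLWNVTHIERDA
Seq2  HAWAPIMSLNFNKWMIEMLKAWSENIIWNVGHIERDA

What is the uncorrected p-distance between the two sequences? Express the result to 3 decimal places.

The sequences differ at positions 7 (F/M), 26 (N/I), 27 (L/I), 31 (T/G).
There are 4 differences over 37 sites, so p = 4/37 = 0.108.

0.108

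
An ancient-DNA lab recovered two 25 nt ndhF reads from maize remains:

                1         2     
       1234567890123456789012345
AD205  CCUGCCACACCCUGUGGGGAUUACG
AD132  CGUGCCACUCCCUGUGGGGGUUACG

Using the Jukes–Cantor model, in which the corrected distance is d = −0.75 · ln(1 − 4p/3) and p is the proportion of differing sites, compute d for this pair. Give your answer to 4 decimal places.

The sequences differ at positions 2 (C/G), 9 (A/U), 20 (A/G).
p = 3/25 = 0.120000.
d = −0.75 · ln(1 − (4/3)·0.120000) = −0.75 · ln(0.840000) = −0.75 · (-0.174353) = 0.1308.

0.1308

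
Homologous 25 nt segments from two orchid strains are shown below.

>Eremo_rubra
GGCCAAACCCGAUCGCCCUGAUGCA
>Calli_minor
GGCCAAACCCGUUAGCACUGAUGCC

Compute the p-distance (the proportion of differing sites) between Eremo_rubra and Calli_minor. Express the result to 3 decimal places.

Differing sites — 12:A/U; 14:C/A; 17:C/A; 25:A/C.
There are 4 differences over 25 sites, so p = 4/25 = 0.160.

0.160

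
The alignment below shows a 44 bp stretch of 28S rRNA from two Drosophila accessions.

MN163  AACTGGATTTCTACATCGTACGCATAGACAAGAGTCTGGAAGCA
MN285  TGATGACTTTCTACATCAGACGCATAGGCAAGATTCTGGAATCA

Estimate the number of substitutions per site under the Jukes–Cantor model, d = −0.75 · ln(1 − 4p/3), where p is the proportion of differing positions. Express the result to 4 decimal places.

0.2708

Mismatches occur at site 1 (A↔T), site 2 (A↔G), site 3 (C↔A), site 6 (G↔A), site 7 (A↔C), site 18 (G↔A), site 19 (T↔G), site 28 (A↔G), site 34 (G↔T), site 42 (G↔T).
p = 10/44 = 0.227273.
d = −0.75 · ln(1 − (4/3)·0.227273) = −0.75 · ln(0.696969) = −0.75 · (-0.361014) = 0.2708.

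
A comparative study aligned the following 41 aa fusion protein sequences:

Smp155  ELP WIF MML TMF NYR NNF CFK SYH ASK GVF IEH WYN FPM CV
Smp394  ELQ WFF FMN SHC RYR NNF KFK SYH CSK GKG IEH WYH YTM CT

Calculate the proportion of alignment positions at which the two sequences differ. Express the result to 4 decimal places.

0.3902

Differing sites — 3:P/Q; 5:I/F; 7:M/F; 9:L/N; 10:T/S; 11:M/H; 12:F/C; 13:N/R; 19:C/K; 25:A/C; 29:V/K; 30:F/G; 36:N/H; 37:F/Y; 38:P/T; 41:V/T.
There are 16 differences over 41 sites, so p = 16/41 = 0.3902.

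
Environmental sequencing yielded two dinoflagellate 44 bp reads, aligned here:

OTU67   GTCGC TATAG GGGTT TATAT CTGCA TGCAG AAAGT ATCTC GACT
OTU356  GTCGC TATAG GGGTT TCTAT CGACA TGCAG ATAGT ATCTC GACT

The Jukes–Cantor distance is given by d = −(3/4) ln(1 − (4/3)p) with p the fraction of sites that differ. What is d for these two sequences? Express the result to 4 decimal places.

Differing sites — 17:A/C; 22:T/G; 23:G/A; 32:A/T.
p = 4/44 = 0.090909.
d = −0.75 · ln(1 − (4/3)·0.090909) = −0.75 · ln(0.878788) = −0.75 · (-0.129212) = 0.0969.

0.0969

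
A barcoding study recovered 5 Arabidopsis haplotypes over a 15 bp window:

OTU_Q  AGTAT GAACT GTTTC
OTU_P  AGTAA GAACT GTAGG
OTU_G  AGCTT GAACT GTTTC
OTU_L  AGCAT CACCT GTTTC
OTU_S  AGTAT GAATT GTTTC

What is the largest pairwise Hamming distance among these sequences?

Pairwise Hamming distances:
  OTU_Q vs OTU_P: 4
  OTU_Q vs OTU_G: 2
  OTU_Q vs OTU_L: 3
  OTU_Q vs OTU_S: 1
  OTU_P vs OTU_G: 6
  OTU_P vs OTU_L: 7
  OTU_P vs OTU_S: 5
  OTU_G vs OTU_L: 3
  OTU_G vs OTU_S: 3
  OTU_L vs OTU_S: 4
The largest is 7, between OTU_P and OTU_L.

7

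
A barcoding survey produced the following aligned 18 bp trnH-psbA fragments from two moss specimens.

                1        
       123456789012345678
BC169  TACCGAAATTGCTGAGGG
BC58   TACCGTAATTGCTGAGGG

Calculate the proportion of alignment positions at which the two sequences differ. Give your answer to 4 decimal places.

0.0556

The sequences differ at position 6 (A/T).
There are 1 differences over 18 sites, so p = 1/18 = 0.0556.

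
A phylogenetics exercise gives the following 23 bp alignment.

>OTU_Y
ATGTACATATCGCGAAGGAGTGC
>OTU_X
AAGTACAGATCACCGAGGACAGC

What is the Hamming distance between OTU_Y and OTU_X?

7

The sequences differ at positions 2 (T/A), 8 (T/G), 12 (G/A), 14 (G/C), 15 (A/G), 20 (G/C), 21 (T/A).
That gives 7 mismatches out of 23 aligned sites, so the Hamming distance is 7.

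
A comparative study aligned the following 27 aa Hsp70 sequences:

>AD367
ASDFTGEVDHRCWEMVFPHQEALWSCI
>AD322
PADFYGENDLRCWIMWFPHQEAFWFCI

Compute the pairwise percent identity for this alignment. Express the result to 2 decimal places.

The sequences differ at positions 1 (A/P), 2 (S/A), 5 (T/Y), 8 (V/N), 10 (H/L), 14 (E/I), 16 (V/W), 23 (L/F), 25 (S/F).
18 of the 27 sites match, so the percent identity is 18/27 × 100 = 66.67%.

66.67%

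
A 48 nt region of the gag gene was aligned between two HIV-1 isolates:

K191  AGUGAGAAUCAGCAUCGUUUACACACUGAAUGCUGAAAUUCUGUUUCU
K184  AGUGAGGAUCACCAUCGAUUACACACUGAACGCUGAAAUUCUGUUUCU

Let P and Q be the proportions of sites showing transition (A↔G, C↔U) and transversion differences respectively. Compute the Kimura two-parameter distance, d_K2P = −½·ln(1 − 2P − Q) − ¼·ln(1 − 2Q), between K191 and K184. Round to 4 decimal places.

The sequences differ at positions 7 (A/G, transition), 12 (G/C, transversion), 18 (U/A, transversion), 31 (U/C, transition).
Of the 4 differences, 2 transitions and 2 transversions over 48 sites: P = 2/48 = 0.041667, Q = 2/48 = 0.041667.
d = −0.5·ln(0.874999) − 0.25·ln(0.916666) = −0.5·(-0.133533) − 0.25·(-0.087012) = 0.0885.

0.0885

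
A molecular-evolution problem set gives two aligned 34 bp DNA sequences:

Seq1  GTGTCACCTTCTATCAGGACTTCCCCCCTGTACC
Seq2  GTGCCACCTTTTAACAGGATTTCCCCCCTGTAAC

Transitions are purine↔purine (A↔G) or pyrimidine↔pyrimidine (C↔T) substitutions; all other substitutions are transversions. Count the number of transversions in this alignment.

Differing sites — 4:T/C (Ti); 11:C/T (Ti); 14:T/A (Tv); 20:C/T (Ti); 33:C/A (Tv).
Of the 5 differences, 3 transitions and 2 transversions, so the answer is 2.

2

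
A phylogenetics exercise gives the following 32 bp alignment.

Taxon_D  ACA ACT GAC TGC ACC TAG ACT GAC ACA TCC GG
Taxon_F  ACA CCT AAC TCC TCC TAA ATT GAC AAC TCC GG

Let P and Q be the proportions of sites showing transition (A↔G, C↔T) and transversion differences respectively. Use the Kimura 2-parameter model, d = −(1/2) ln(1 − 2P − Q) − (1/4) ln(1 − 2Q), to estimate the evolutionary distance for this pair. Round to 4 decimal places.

0.3043

The sequences differ at positions 4 (A/C, transversion), 7 (G/A, transition), 11 (G/C, transversion), 13 (A/T, transversion), 18 (G/A, transition), 20 (C/T, transition), 26 (C/A, transversion), 27 (A/C, transversion).
Of the 8 differences, 3 transitions and 5 transversions over 32 sites: P = 3/32 = 0.093750, Q = 5/32 = 0.156250.
d = −0.5·ln(0.656250) − 0.25·ln(0.687500) = −0.5·(-0.421213) − 0.25·(-0.374693) = 0.3043.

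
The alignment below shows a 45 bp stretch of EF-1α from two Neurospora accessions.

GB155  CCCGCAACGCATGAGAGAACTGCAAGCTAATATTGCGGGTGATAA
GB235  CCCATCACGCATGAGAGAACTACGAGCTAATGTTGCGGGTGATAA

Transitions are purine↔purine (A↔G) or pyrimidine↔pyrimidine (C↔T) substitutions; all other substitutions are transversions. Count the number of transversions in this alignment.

Mismatches occur at site 4 (G↔A, transition), site 5 (C↔T, transition), site 6 (A↔C, transversion), site 22 (G↔A, transition), site 24 (A↔G, transition), site 32 (A↔G, transition).
Of the 6 differences, 5 transitions and 1 transversion, so the answer is 1.

1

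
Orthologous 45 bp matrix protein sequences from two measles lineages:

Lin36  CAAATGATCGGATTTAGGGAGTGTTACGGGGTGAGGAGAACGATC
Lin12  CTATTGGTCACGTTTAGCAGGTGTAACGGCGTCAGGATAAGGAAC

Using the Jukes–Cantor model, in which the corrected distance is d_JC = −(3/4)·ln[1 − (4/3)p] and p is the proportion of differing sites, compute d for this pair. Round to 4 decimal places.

0.4408

The sequences differ at positions 2 (A/T), 4 (A/T), 7 (A/G), 10 (G/A), 11 (G/C), 12 (A/G), 18 (G/C), 19 (G/A), 20 (A/G), 25 (T/A), 30 (G/C), 33 (G/C), 38 (G/T), 41 (C/G), 44 (T/A).
p = 15/45 = 0.333333.
d = −0.75 · ln(1 − (4/3)·0.333333) = −0.75 · ln(0.555556) = −0.75 · (-0.587786) = 0.4408.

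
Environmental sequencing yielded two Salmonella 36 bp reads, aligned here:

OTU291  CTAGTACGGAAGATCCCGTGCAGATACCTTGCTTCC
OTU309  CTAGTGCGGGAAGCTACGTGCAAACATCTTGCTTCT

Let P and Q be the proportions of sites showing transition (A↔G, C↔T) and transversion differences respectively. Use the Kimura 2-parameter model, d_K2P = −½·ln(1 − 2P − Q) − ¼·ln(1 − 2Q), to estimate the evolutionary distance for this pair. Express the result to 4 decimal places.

0.4520

Differing sites — 6:A/G (Ti); 10:A/G (Ti); 12:G/A (Ti); 13:A/G (Ti); 14:T/C (Ti); 15:C/T (Ti); 16:C/A (Tv); 23:G/A (Ti); 25:T/C (Ti); 27:C/T (Ti); 36:C/T (Ti).
Of the 11 differences, 10 transitions and 1 transversion over 36 sites: P = 10/36 = 0.277778, Q = 1/36 = 0.027778.
d = −0.5·ln(0.416666) − 0.25·ln(0.944444) = −0.5·(-0.875470) − 0.25·(-0.057159) = 0.4520.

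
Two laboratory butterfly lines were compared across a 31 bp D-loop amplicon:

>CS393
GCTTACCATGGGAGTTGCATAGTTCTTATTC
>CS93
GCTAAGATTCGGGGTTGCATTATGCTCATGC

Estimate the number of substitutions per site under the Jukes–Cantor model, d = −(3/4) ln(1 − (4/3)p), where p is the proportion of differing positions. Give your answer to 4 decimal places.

0.4806

The sequences differ at positions 4 (T/A), 6 (C/G), 7 (C/A), 8 (A/T), 10 (G/C), 13 (A/G), 21 (A/T), 22 (G/A), 24 (T/G), 27 (T/C), 30 (T/G).
p = 11/31 = 0.354839.
d = −0.75 · ln(1 − (4/3)·0.354839) = −0.75 · ln(0.526881) = −0.75 · (-0.640781) = 0.4806.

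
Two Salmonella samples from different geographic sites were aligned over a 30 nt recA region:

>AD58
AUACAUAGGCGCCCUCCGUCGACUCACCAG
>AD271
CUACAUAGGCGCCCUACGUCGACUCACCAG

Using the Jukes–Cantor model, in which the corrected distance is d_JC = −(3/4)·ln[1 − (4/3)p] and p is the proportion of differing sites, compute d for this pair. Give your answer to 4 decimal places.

0.0698

Differing sites — 1:A/C; 16:C/A.
p = 2/30 = 0.066667.
d = −0.75 · ln(1 − (4/3)·0.066667) = −0.75 · ln(0.911111) = −0.75 · (-0.093091) = 0.0698.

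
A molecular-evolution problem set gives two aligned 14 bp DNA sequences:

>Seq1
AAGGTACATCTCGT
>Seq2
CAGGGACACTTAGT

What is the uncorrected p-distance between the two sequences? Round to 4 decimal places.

0.3571

Mismatches occur at site 1 (A/C), site 5 (T/G), site 9 (T/C), site 10 (C/T), site 12 (C/A).
There are 5 differences over 14 sites, so p = 5/14 = 0.3571.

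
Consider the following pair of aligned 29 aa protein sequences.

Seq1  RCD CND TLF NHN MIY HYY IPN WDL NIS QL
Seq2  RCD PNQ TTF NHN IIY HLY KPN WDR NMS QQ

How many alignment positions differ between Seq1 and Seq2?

9

Differing sites — 4:C/P; 6:D/Q; 8:L/T; 13:M/I; 17:Y/L; 19:I/K; 24:L/R; 26:I/M; 29:L/Q.
That gives 9 mismatches out of 29 aligned sites, so the Hamming distance is 9.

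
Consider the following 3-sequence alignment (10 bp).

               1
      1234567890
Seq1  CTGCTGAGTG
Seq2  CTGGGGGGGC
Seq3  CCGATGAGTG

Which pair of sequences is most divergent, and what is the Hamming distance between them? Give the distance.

Pairwise Hamming distances:
  Seq1 vs Seq2: 5
  Seq1 vs Seq3: 2
  Seq2 vs Seq3: 6
The largest is 6, between Seq2 and Seq3.

6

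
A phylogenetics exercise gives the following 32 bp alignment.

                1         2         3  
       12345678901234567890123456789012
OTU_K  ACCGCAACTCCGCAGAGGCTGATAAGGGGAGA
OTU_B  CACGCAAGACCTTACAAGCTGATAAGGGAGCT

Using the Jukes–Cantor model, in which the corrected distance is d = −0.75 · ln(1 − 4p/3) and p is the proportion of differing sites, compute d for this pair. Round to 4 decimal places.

Mismatches occur at site 1 (A↔C), site 2 (C↔A), site 8 (C↔G), site 9 (T↔A), site 12 (G↔T), site 13 (C↔T), site 15 (G↔C), site 17 (G↔A), site 29 (G↔A), site 30 (A↔G), site 31 (G↔C), site 32 (A↔T).
p = 12/32 = 0.375000.
d = −0.75 · ln(1 − (4/3)·0.375000) = −0.75 · ln(0.500000) = −0.75 · (-0.693147) = 0.5199.

0.5199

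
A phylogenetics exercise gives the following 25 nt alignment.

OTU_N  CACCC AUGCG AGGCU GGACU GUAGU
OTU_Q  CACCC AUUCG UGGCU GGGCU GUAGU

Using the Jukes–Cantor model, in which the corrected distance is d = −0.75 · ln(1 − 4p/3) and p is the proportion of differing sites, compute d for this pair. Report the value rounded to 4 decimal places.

The sequences differ at positions 8 (G/U), 11 (A/U), 18 (A/G).
p = 3/25 = 0.120000.
d = −0.75 · ln(1 − (4/3)·0.120000) = −0.75 · ln(0.840000) = −0.75 · (-0.174353) = 0.1308.

0.1308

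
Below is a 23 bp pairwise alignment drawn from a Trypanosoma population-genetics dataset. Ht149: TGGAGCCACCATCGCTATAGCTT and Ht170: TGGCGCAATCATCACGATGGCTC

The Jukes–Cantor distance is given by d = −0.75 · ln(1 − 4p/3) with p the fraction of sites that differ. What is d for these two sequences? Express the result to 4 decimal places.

0.3904

Differing sites — 4:A/C; 7:C/A; 9:C/T; 14:G/A; 16:T/G; 19:A/G; 23:T/C.
p = 7/23 = 0.304348.
d = −0.75 · ln(1 − (4/3)·0.304348) = −0.75 · ln(0.594203) = −0.75 · (-0.520534) = 0.3904.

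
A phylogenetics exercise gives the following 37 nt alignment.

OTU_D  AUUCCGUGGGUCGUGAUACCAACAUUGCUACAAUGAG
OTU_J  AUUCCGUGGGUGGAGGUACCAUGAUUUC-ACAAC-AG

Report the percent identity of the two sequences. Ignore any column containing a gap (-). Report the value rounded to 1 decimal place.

Excluding the 2 gap columns leaves 35 comparable sites.
Differing sites — 12:C/G; 14:U/A; 16:A/G; 22:A/U; 23:C/G; 27:G/U; 34:U/C.
28 of the 35 comparable sites match, so the percent identity is 28/35 × 100 = 80.0%.

80.0%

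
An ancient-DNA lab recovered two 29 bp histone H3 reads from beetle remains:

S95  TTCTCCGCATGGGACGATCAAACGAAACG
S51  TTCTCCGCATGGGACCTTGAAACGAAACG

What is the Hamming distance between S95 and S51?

Mismatches occur at site 16 (G/C), site 17 (A/T), site 19 (C/G).
That gives 3 mismatches out of 29 aligned sites, so the Hamming distance is 3.

3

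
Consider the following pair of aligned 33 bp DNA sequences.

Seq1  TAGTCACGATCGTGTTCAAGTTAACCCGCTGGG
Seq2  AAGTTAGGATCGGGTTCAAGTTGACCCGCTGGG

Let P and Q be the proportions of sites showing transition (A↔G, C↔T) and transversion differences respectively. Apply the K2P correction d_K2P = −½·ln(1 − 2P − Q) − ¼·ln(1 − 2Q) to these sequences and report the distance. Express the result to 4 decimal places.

0.1694

Differing sites — 1:T/A (Tv); 5:C/T (Ti); 7:C/G (Tv); 13:T/G (Tv); 23:A/G (Ti).
Of the 5 differences, 2 transitions and 3 transversions over 33 sites: P = 2/33 = 0.060606, Q = 3/33 = 0.090909.
d = −0.5·ln(0.787879) − 0.25·ln(0.818182) = −0.5·(-0.238411) − 0.25·(-0.200670) = 0.1694.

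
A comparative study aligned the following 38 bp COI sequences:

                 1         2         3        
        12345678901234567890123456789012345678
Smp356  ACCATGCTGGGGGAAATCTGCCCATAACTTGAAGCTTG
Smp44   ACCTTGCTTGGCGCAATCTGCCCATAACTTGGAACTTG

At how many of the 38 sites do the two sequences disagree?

6

Differing sites — 4:A/T; 9:G/T; 12:G/C; 14:A/C; 32:A/G; 34:G/A.
That gives 6 mismatches out of 38 aligned sites, so the Hamming distance is 6.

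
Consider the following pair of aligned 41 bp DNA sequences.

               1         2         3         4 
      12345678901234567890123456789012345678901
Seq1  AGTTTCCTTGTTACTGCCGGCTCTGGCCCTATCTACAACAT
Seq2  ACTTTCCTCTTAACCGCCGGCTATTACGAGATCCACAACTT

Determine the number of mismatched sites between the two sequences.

Mismatches occur at site 2 (G→C), site 9 (T→C), site 10 (G→T), site 12 (T→A), site 15 (T→C), site 23 (C→A), site 25 (G→T), site 26 (G→A), site 28 (C→G), site 29 (C→A), site 30 (T→G), site 34 (T→C), site 40 (A→T).
That gives 13 mismatches out of 41 aligned sites, so the Hamming distance is 13.

13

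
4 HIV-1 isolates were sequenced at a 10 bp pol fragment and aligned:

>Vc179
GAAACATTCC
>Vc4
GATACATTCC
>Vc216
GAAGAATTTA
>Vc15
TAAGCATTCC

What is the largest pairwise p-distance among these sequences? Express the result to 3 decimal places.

Pairwise Hamming distances:
  Vc179 vs Vc4: 1
  Vc179 vs Vc216: 4
  Vc179 vs Vc15: 2
  Vc4 vs Vc216: 5
  Vc4 vs Vc15: 3
  Vc216 vs Vc15: 4
The largest is 5 mismatches, between Vc4 and Vc216; p = 5/10 = 0.500.

0.500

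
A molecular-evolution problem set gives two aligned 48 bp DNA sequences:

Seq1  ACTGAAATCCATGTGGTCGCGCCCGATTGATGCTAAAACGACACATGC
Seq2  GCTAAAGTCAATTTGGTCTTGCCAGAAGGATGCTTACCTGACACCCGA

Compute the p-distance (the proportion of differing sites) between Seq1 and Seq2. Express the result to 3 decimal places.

Differing sites — 1:A/G; 4:G/A; 7:A/G; 10:C/A; 13:G/T; 19:G/T; 20:C/T; 24:C/A; 27:T/A; 28:T/G; 35:A/T; 37:A/C; 38:A/C; 39:C/T; 45:A/C; 46:T/C; 48:C/A.
There are 17 differences over 48 sites, so p = 17/48 = 0.354.

0.354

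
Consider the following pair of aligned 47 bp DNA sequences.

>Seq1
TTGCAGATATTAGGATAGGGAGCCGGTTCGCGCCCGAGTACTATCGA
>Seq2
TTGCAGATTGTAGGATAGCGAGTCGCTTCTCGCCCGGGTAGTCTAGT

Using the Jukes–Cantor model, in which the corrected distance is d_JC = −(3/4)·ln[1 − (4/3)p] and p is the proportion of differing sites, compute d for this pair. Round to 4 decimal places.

The sequences differ at positions 9 (A/T), 10 (T/G), 19 (G/C), 23 (C/T), 26 (G/C), 30 (G/T), 37 (A/G), 41 (C/G), 43 (A/C), 45 (C/A), 47 (A/T).
p = 11/47 = 0.234043.
d = −0.75 · ln(1 − (4/3)·0.234043) = −0.75 · ln(0.687943) = −0.75 · (-0.374049) = 0.2805.

0.2805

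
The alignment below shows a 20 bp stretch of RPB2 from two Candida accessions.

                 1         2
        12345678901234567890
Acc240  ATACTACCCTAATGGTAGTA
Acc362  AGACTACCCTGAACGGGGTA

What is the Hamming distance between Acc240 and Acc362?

Differing sites — 2:T/G; 11:A/G; 13:T/A; 14:G/C; 16:T/G; 17:A/G.
That gives 6 mismatches out of 20 aligned sites, so the Hamming distance is 6.

6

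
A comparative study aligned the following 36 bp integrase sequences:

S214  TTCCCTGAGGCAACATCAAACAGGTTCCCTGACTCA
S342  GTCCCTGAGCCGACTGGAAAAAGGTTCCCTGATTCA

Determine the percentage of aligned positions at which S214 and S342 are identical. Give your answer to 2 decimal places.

77.78%

Differing sites — 1:T/G; 10:G/C; 12:A/G; 15:A/T; 16:T/G; 17:C/G; 21:C/A; 33:C/T.
28 of the 36 sites match, so the percent identity is 28/36 × 100 = 77.78%.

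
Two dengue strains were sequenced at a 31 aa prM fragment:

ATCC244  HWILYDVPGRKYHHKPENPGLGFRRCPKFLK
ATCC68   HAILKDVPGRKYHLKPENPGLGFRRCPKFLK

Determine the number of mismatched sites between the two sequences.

3

The sequences differ at positions 2 (W/A), 5 (Y/K), 14 (H/L).
That gives 3 mismatches out of 31 aligned sites, so the Hamming distance is 3.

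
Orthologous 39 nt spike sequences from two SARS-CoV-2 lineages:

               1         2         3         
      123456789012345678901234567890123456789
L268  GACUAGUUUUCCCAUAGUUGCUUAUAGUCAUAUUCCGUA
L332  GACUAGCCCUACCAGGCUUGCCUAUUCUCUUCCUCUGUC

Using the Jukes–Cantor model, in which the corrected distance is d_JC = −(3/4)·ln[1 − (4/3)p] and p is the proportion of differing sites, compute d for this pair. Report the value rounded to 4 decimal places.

Mismatches occur at site 7 (U↔C), site 8 (U↔C), site 9 (U↔C), site 11 (C↔A), site 15 (U↔G), site 16 (A↔G), site 17 (G↔C), site 22 (U↔C), site 26 (A↔U), site 27 (G↔C), site 30 (A↔U), site 32 (A↔C), site 33 (U↔C), site 36 (C↔U), site 39 (A↔C).
p = 15/39 = 0.384615.
d = −0.75 · ln(1 − (4/3)·0.384615) = −0.75 · ln(0.487180) = −0.75 · (-0.719122) = 0.5393.

0.5393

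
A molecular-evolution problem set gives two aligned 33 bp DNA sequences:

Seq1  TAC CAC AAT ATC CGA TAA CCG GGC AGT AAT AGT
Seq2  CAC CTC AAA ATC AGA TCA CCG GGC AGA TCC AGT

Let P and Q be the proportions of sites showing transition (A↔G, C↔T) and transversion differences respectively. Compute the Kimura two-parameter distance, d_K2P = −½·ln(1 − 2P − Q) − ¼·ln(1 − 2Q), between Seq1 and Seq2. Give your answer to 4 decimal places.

Mismatches occur at site 1 (T/C, transition), site 5 (A/T, transversion), site 9 (T/A, transversion), site 13 (C/A, transversion), site 17 (A/C, transversion), site 27 (T/A, transversion), site 28 (A/T, transversion), site 29 (A/C, transversion), site 30 (T/C, transition).
Of the 9 differences, 2 transitions and 7 transversions over 33 sites: P = 2/33 = 0.060606, Q = 7/33 = 0.212121.
d = −0.5·ln(0.666667) − 0.25·ln(0.575758) = −0.5·(-0.405465) − 0.25·(-0.552068) = 0.3407.

0.3407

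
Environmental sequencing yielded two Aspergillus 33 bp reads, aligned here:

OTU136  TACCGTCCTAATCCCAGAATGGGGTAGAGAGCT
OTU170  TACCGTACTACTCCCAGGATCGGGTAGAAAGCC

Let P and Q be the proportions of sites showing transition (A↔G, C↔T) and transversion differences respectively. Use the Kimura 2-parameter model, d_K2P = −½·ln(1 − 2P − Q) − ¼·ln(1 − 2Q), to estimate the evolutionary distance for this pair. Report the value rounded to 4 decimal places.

0.2094

Mismatches occur at site 7 (C/A, transversion), site 11 (A/C, transversion), site 18 (A/G, transition), site 21 (G/C, transversion), site 29 (G/A, transition), site 33 (T/C, transition).
Of the 6 differences, 3 transitions and 3 transversions over 33 sites: P = 3/33 = 0.090909, Q = 3/33 = 0.090909.
d = −0.5·ln(0.727273) − 0.25·ln(0.818182) = −0.5·(-0.318453) − 0.25·(-0.200670) = 0.2094.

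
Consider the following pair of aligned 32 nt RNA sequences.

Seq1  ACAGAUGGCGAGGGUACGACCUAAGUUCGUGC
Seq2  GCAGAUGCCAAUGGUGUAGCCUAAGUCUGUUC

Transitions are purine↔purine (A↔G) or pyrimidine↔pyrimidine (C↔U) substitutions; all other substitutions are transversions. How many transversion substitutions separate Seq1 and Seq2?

3

Differing sites — 1:A/G (Ti); 8:G/C (Tv); 10:G/A (Ti); 12:G/U (Tv); 16:A/G (Ti); 17:C/U (Ti); 18:G/A (Ti); 19:A/G (Ti); 27:U/C (Ti); 28:C/U (Ti); 31:G/U (Tv).
Of the 11 differences, 8 transitions and 3 transversions, so the answer is 3.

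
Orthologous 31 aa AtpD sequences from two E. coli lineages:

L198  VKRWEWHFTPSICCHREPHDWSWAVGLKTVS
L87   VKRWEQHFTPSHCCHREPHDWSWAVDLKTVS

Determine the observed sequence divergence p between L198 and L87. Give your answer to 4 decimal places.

The sequences differ at positions 6 (W/Q), 12 (I/H), 26 (G/D).
There are 3 differences over 31 sites, so p = 3/31 = 0.0968.

0.0968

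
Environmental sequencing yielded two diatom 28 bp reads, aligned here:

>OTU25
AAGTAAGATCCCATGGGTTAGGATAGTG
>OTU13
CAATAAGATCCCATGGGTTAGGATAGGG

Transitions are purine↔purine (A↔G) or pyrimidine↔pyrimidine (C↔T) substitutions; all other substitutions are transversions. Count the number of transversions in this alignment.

2

Mismatches occur at site 1 (A→C, transversion), site 3 (G→A, transition), site 27 (T→G, transversion).
Of the 3 differences, 1 transition and 2 transversions, so the answer is 2.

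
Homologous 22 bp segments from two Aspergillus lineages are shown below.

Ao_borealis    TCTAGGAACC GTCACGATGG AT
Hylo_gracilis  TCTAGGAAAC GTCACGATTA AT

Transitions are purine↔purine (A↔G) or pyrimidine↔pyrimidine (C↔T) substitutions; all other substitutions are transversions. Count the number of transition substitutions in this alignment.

1

The sequences differ at positions 9 (C/A, transversion), 19 (G/T, transversion), 20 (G/A, transition).
Of the 3 differences, 1 transition and 2 transversions, so the answer is 1.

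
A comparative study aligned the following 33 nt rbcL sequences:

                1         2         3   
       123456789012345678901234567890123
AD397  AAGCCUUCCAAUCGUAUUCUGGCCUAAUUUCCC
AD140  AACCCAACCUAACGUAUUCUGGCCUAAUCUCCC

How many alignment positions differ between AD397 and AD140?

Differing sites — 3:G/C; 6:U/A; 7:U/A; 10:A/U; 12:U/A; 29:U/C.
That gives 6 mismatches out of 33 aligned sites, so the Hamming distance is 6.

6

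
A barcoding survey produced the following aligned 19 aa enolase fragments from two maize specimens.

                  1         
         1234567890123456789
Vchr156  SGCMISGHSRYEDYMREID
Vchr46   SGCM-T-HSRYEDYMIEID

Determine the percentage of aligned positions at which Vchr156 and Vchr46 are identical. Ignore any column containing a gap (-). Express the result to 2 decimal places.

88.24%

Excluding the 2 gap columns leaves 17 comparable sites.
The sequences differ at positions 6 (S/T), 16 (R/I).
15 of the 17 comparable sites match, so the percent identity is 15/17 × 100 = 88.24%.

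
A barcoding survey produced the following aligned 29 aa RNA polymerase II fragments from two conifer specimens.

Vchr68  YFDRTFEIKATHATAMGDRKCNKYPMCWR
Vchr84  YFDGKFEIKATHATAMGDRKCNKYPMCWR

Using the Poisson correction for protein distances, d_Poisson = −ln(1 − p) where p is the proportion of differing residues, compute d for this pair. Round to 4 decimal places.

The sequences differ at positions 4 (R/G), 5 (T/K).
p = 2/29 = 0.068966.
d = −ln(1 − 0.068966) = −ln(0.931034) = 0.0715.

0.0715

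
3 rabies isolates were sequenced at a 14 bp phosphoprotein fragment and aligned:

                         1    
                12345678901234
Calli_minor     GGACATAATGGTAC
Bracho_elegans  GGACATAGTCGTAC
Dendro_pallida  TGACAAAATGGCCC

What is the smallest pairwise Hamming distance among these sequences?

Pairwise Hamming distances:
  Calli_minor vs Bracho_elegans: 2
  Calli_minor vs Dendro_pallida: 4
  Bracho_elegans vs Dendro_pallida: 6
The smallest is 2, between Calli_minor and Bracho_elegans.

2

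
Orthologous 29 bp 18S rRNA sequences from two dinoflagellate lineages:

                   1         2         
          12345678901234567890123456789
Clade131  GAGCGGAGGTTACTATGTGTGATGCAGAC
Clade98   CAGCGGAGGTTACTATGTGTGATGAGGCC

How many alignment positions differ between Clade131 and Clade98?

4

Differing sites — 1:G/C; 25:C/A; 26:A/G; 28:A/C.
That gives 4 mismatches out of 29 aligned sites, so the Hamming distance is 4.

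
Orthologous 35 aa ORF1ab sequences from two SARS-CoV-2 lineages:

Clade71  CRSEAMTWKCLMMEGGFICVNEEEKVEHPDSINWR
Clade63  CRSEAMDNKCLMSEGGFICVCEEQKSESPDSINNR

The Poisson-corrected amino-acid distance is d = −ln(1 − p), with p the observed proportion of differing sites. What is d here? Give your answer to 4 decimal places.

Differing sites — 7:T/D; 8:W/N; 13:M/S; 21:N/C; 24:E/Q; 26:V/S; 28:H/S; 34:W/N.
p = 8/35 = 0.228571.
d = −ln(1 − 0.228571) = −ln(0.771429) = 0.2595.

0.2595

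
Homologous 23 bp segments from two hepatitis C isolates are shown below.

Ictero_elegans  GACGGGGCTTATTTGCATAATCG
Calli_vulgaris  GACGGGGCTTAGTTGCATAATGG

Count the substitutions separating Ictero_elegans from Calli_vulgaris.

2

The sequences differ at positions 12 (T/G), 22 (C/G).
That gives 2 mismatches out of 23 aligned sites, so the Hamming distance is 2.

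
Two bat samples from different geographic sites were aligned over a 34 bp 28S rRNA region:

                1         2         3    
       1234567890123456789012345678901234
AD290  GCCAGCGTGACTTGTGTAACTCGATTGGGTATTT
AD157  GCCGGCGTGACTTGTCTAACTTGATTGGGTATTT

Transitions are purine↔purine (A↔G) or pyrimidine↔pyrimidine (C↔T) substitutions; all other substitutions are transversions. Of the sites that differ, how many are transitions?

Mismatches occur at site 4 (A↔G, transition), site 16 (G↔C, transversion), site 22 (C↔T, transition).
Of the 3 differences, 2 transitions and 1 transversion, so the answer is 2.

2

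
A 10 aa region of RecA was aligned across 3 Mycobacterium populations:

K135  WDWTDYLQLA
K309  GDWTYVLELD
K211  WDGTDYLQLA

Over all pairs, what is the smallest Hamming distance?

1

Pairwise Hamming distances:
  K135 vs K309: 5
  K135 vs K211: 1
  K309 vs K211: 6
The smallest is 1, between K135 and K211.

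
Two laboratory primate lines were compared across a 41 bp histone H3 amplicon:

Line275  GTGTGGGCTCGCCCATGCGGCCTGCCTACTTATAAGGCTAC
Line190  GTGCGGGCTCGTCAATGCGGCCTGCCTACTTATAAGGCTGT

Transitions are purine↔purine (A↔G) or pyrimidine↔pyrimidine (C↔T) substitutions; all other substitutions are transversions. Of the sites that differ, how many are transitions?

4

The sequences differ at positions 4 (T/C, transition), 12 (C/T, transition), 14 (C/A, transversion), 40 (A/G, transition), 41 (C/T, transition).
Of the 5 differences, 4 transitions and 1 transversion, so the answer is 4.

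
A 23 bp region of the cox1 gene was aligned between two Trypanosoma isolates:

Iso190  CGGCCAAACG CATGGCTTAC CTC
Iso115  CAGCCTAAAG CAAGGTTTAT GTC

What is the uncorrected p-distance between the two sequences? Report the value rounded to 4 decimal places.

Differing sites — 2:G/A; 6:A/T; 9:C/A; 13:T/A; 16:C/T; 20:C/T; 21:C/G.
There are 7 differences over 23 sites, so p = 7/23 = 0.3043.

0.3043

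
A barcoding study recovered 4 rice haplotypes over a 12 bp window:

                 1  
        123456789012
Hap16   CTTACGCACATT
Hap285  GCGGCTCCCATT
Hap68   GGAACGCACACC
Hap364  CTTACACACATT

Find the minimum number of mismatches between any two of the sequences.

Pairwise Hamming distances:
  Hap16 vs Hap285: 6
  Hap16 vs Hap68: 5
  Hap16 vs Hap364: 1
  Hap285 vs Hap68: 7
  Hap285 vs Hap364: 6
  Hap68 vs Hap364: 6
The smallest is 1, between Hap16 and Hap364.

1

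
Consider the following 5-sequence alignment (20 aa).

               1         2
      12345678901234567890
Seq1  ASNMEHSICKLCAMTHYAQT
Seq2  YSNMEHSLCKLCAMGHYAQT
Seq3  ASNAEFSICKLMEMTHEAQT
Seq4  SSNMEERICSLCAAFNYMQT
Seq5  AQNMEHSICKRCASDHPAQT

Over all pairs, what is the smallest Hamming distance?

Pairwise Hamming distances:
  Seq1 vs Seq2: 3
  Seq1 vs Seq3: 5
  Seq1 vs Seq4: 8
  Seq1 vs Seq5: 5
  Seq2 vs Seq3: 8
  Seq2 vs Seq4: 9
  Seq2 vs Seq5: 7
  Seq3 vs Seq4: 12
  Seq3 vs Seq5: 9
  Seq4 vs Seq5: 11
The smallest is 3, between Seq1 and Seq2.

3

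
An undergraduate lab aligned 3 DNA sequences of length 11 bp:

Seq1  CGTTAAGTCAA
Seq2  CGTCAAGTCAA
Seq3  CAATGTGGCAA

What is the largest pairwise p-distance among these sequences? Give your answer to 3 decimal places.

Pairwise Hamming distances:
  Seq1 vs Seq2: 1
  Seq1 vs Seq3: 5
  Seq2 vs Seq3: 6
The largest is 6 mismatches, between Seq2 and Seq3; p = 6/11 = 0.545.

0.545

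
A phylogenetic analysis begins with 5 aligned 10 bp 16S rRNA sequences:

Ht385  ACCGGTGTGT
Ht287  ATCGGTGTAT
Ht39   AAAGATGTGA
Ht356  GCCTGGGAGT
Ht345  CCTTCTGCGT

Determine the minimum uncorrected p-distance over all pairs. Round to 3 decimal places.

Pairwise Hamming distances:
  Ht385 vs Ht287: 2
  Ht385 vs Ht39: 4
  Ht385 vs Ht356: 4
  Ht385 vs Ht345: 5
  Ht287 vs Ht39: 5
  Ht287 vs Ht356: 6
  Ht287 vs Ht345: 7
  Ht39 vs Ht356: 8
  Ht39 vs Ht345: 7
  Ht356 vs Ht345: 5
The smallest is 2 mismatches, between Ht385 and Ht287; p = 2/10 = 0.200.

0.200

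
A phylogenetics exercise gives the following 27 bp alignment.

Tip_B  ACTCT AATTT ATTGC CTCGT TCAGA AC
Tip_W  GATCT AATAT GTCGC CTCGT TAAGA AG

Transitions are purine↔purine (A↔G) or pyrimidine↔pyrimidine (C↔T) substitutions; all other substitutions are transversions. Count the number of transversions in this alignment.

The sequences differ at positions 1 (A/G, transition), 2 (C/A, transversion), 9 (T/A, transversion), 11 (A/G, transition), 13 (T/C, transition), 22 (C/A, transversion), 27 (C/G, transversion).
Of the 7 differences, 3 transitions and 4 transversions, so the answer is 4.

4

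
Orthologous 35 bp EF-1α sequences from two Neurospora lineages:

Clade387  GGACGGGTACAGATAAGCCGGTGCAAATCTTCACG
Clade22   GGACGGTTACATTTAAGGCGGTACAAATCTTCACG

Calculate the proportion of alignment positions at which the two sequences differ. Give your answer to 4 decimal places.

0.1429

Differing sites — 7:G/T; 12:G/T; 13:A/T; 18:C/G; 23:G/A.
There are 5 differences over 35 sites, so p = 5/35 = 0.1429.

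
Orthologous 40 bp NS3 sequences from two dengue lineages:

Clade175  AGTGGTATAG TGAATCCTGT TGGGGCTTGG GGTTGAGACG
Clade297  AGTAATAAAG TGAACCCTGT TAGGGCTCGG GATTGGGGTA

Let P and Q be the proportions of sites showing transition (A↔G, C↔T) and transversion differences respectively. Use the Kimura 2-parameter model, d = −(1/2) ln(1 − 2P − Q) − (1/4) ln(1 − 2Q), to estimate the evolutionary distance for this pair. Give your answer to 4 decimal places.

0.3850

Differing sites — 4:G/A (Ti); 5:G/A (Ti); 8:T/A (Tv); 15:T/C (Ti); 22:G/A (Ti); 28:T/C (Ti); 32:G/A (Ti); 36:A/G (Ti); 38:A/G (Ti); 39:C/T (Ti); 40:G/A (Ti).
Of the 11 differences, 10 transitions and 1 transversion over 40 sites: P = 10/40 = 0.250000, Q = 1/40 = 0.025000.
d = −0.5·ln(0.475000) − 0.25·ln(0.950000) = −0.5·(-0.744440) − 0.25·(-0.051293) = 0.3850.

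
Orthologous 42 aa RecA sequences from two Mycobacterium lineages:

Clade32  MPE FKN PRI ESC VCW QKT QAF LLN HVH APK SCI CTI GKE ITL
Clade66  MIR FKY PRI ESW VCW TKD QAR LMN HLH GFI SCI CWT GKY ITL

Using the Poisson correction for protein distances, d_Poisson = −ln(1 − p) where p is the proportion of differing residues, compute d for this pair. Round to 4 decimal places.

The sequences differ at positions 2 (P/I), 3 (E/R), 6 (N/Y), 12 (C/W), 16 (Q/T), 18 (T/D), 21 (F/R), 23 (L/M), 26 (V/L), 28 (A/G), 29 (P/F), 30 (K/I), 35 (T/W), 36 (I/T), 39 (E/Y).
p = 15/42 = 0.357143.
d = −ln(1 − 0.357143) = −ln(0.642857) = 0.4418.

0.4418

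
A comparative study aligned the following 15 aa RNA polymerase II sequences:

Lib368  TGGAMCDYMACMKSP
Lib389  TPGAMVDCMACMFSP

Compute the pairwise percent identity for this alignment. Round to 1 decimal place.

Differing sites — 2:G/P; 6:C/V; 8:Y/C; 13:K/F.
11 of the 15 sites match, so the percent identity is 11/15 × 100 = 73.3%.

73.3%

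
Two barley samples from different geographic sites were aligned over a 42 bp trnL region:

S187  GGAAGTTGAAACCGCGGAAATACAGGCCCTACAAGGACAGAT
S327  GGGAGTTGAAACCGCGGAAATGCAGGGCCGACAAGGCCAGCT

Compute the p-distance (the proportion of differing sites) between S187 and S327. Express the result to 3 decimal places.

0.143

Differing sites — 3:A/G; 22:A/G; 27:C/G; 30:T/G; 37:A/C; 41:A/C.
There are 6 differences over 42 sites, so p = 6/42 = 0.143.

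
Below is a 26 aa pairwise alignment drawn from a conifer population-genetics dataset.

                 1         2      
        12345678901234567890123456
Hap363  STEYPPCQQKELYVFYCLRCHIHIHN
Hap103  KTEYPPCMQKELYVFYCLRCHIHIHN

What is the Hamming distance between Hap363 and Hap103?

2

Differing sites — 1:S/K; 8:Q/M.
That gives 2 mismatches out of 26 aligned sites, so the Hamming distance is 2.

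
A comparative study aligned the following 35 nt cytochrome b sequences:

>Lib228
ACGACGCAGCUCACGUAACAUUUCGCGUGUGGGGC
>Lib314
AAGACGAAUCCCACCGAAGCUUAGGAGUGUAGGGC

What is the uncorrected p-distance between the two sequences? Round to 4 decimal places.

Mismatches occur at site 2 (C↔A), site 7 (C↔A), site 9 (G↔U), site 11 (U↔C), site 15 (G↔C), site 16 (U↔G), site 19 (C↔G), site 20 (A↔C), site 23 (U↔A), site 24 (C↔G), site 26 (C↔A), site 31 (G↔A).
There are 12 differences over 35 sites, so p = 12/35 = 0.3429.

0.3429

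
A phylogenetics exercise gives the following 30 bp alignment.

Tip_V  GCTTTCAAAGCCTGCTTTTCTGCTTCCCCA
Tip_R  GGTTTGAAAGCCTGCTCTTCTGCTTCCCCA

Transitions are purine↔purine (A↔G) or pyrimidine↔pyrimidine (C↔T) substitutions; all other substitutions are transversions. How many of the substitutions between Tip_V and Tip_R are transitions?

1

Mismatches occur at site 2 (C→G, transversion), site 6 (C→G, transversion), site 17 (T→C, transition).
Of the 3 differences, 1 transition and 2 transversions, so the answer is 1.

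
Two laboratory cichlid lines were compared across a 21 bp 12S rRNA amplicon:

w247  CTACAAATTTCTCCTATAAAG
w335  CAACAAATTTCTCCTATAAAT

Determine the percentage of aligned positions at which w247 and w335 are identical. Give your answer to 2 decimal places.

Mismatches occur at site 2 (T→A), site 21 (G→T).
19 of the 21 sites match, so the percent identity is 19/21 × 100 = 90.48%.

90.48%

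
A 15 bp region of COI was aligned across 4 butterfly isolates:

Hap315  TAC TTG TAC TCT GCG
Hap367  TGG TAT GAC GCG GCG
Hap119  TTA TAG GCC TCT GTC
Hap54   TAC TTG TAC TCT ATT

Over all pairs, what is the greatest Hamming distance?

10

Pairwise Hamming distances:
  Hap315 vs Hap367: 7
  Hap315 vs Hap119: 7
  Hap315 vs Hap54: 3
  Hap367 vs Hap119: 8
  Hap367 vs Hap54: 10
  Hap119 vs Hap54: 7
The largest is 10, between Hap367 and Hap54.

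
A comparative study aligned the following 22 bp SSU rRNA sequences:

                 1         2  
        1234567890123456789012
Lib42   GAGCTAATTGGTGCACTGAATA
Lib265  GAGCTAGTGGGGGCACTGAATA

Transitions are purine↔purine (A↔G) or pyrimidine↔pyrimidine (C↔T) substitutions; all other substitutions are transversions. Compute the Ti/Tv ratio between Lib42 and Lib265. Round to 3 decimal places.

Mismatches occur at site 7 (A→G, transition), site 9 (T→G, transversion), site 12 (T→G, transversion).
Of the 3 differences, 1 transition and 2 transversions, so Ti/Tv = 1/2 = 0.500.

0.500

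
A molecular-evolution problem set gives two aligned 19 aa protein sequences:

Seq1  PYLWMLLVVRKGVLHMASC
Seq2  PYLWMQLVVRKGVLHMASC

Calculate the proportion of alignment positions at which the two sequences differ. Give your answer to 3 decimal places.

Differing sites — 6:L/Q.
There are 1 differences over 19 sites, so p = 1/19 = 0.053.

0.053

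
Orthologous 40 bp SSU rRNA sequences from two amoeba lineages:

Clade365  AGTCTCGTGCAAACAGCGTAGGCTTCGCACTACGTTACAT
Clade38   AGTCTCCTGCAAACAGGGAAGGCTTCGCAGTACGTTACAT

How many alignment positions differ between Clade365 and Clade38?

4

Differing sites — 7:G/C; 17:C/G; 19:T/A; 30:C/G.
That gives 4 mismatches out of 40 aligned sites, so the Hamming distance is 4.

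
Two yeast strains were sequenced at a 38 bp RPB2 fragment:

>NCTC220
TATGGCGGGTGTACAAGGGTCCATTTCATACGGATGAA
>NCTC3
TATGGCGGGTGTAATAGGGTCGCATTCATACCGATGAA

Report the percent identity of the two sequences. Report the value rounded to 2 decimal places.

84.21%

The sequences differ at positions 14 (C/A), 15 (A/T), 22 (C/G), 23 (A/C), 24 (T/A), 32 (G/C).
32 of the 38 sites match, so the percent identity is 32/38 × 100 = 84.21%.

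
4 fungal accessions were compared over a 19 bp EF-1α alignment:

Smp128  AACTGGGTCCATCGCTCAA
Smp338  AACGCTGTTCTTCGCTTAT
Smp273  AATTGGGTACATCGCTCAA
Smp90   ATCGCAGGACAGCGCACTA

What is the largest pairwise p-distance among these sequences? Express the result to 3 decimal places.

Pairwise Hamming distances:
  Smp128 vs Smp338: 7
  Smp128 vs Smp273: 2
  Smp128 vs Smp90: 9
  Smp338 vs Smp273: 8
  Smp338 vs Smp90: 10
  Smp273 vs Smp90: 9
The largest is 10 mismatches, between Smp338 and Smp90; p = 10/19 = 0.526.

0.526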